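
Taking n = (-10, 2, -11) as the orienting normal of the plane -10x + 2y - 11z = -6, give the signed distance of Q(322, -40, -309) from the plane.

n·Q − (-6) = 105.
|n| = 15, so the signed distance is 105/15 = 7.

7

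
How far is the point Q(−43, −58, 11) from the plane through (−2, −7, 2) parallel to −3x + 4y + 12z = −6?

Parallel planes share the normal n = (−3, 4, 12); since (−2, −7, 2) lies on the plane, its equation is −3x + 4y + 12z = 2.
d = |(-3)·(-43) + 4·(-58) + 12·11 − 2| / √(9 + 16 + 144) = |27| / 13 = 27/13.

27/13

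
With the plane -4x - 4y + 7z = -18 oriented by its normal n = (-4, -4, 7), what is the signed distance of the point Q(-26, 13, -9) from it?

7/9

n·Q − (-18) = 7.
|n| = 9, so the signed distance is 7/9.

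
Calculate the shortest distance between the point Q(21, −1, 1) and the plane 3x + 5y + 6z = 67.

n = (3, 5, 6); n·P − 67 = -3; |n| = √70; distance = 3/√70.

3√70/70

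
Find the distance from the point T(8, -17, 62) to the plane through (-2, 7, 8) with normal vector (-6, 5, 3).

9√70/35

The plane has equation n·(r − (-2, 7, 8)) = 0, i.e. n·r = 71.
d = |(-6)·8 + 5·(-17) + 3·62 − 71| / √(36 + 25 + 9) = |-18| / √70 = 9√70/35.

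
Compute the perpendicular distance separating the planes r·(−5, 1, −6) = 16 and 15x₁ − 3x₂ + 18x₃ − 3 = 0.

17/√62

Divide the second equation by -3 to match normals: −5x₁ + x₂ − 6x₃ = -1.
With common normal n = (−5, 1, −6) (|n| = √62), the distance is |16 − (-1)|/|n| = 17/√62.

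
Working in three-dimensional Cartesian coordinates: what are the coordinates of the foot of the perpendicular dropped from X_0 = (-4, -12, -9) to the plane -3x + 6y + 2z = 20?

n = (-3, 6, 2), |n|² = 49, and n·X_0 − 20 = -98.
t = -98/49 = -2, so the foot is X_0 − t·n = (-4, -12, -9) − (-2)·(-3, 6, 2) = (-10, 0, -5).

(-10, 0, -5)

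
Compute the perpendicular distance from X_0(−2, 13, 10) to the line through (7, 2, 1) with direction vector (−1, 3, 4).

7

Direction vector d = (−1, 3, 4).
AP = (−9, 11, 9), and AP × d = (17, 27, −16).
|AP × d|² = 1274 and |d|² = 26, so the distance is √(1274/26) = √49 = 7.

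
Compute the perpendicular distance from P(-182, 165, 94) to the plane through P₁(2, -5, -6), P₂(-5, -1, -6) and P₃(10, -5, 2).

6

P₁P₂ = (-7, 4, 0) and P₁P₃ = (8, 0, 8), so a normal is n = P₁P₂ × P₁P₃ = (32, 56, -32).
Then n·(-182, 165, 94) - (-24) = 432.
|n| = √(1024 + 3136 + 1024) = 72, so the distance is |432|/72 = 6.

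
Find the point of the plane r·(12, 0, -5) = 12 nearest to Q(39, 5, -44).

(-9, 5, -24)

n = (12, 0, -5), |n|² = 169, and n·Q − 12 = 676.
t = 676/169 = 4, so the foot is Q − t·n = (39, 5, -44) − 4·(12, 0, -5) = (-9, 5, -24).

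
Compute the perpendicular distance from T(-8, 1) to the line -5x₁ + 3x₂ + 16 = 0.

The normal to the line is n = (-5, 3) with |n| = √34.
|n·T − (-16)| = |43 − (-16)| = 59, so the distance is 59/√34.

59√34/34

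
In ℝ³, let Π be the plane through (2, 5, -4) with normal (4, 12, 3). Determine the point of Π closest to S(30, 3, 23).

The perpendicular from S has direction n = (4, 12, 3): r = (30, 3, 23) + λ(4, 12, 3).
Substitute into the plane: n·(S + λn) = 56 gives 225 + 169λ = 56, so λ = -1.
Foot = (30, 3, 23) + (-1)·(4, 12, 3) = (26, -9, 20).

(26, -9, 20)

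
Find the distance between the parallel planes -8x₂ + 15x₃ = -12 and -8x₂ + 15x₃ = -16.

Both planes have normal n = (0, -8, 15), |n| = 17. Any point on the first plane is at distance |(-16) − (-12)|/|n| = 4/17 from the second.

4/17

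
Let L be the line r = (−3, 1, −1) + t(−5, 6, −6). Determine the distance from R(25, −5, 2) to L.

21

Direction vector d = (−5, 6, −6).
AP = (28, −6, 3); AP·d = -194, |AP|² = 829, |d|² = 97.
distance² = |AP|² − (AP·d)²/|d|² = 829 − 37636/97 = 441, so the distance is 21.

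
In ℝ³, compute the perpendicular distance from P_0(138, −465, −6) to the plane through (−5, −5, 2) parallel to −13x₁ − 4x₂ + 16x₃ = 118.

Parallel planes share the normal n = (−13, −4, 16); since (−5, −5, 2) lies on the plane, its equation is −13x₁ − 4x₂ + 16x₃ = 117.
Then n·(138, −465, −6) − 117 = −147.
|n| = √(169 + 16 + 256) = 21, so the distance is |-147|/21 = 7.

7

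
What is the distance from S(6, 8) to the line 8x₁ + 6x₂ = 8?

44/5

d = |8·6 + 6·8 − 8| / √(64 + 36) = |88|/10 = 44/5.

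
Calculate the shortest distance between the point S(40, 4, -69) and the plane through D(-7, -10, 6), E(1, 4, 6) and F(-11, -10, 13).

3

DE = (8, 14, 0) and DF = (-4, 0, 7), so a normal is n = DE × DF = (98, -56, 56).
d = |98·40 + (-56)·4 + 56·(-69) − 210| / √(9604 + 3136 + 3136) = |-378| / 126 = 3.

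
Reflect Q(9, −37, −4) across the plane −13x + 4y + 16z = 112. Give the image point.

(-17, -29, 28)

With n = (−13, 4, 16), the signed offset is (n·Q − 112)/|n|² = -441/441 = -1.
Q' = Q − 2t·n = (9, −37, −4) − (-2)·(−13, 4, 16) = (−17, −29, 28).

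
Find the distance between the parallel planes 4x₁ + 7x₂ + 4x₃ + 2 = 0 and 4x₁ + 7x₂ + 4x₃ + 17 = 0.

5/3

Both planes have normal n = (4, 7, 4), |n| = 9. Any point on the first plane is at distance |(-17) − (-2)|/|n| = 15/9 = 5/3 from the second.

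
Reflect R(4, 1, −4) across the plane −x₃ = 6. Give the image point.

(4, 1, -8)

With n = (0, 0, −1), the signed offset is (n·R − 6)/|n|² = -2/1 = -2.
R' = R − 2t·n = (4, 1, −4) − (-4)·(0, 0, −1) = (4, 1, −8).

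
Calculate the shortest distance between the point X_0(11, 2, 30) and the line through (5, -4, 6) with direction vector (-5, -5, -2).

12√3

Direction vector d = (-5, -5, -2).
AP = (6, 6, 24); AP·d = -108, |AP|² = 648, |d|² = 54.
distance² = |AP|² − (AP·d)²/|d|² = 648 − 11664/54 = 432, so the distance is 12√3.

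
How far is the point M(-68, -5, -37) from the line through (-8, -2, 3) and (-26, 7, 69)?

A direction vector is d = (-18, 9, 66).
AP = (-60, -3, -40); AP·d = -1587, |AP|² = 5209, |d|² = 4761.
distance² = |AP|² − (AP·d)²/|d|² = 5209 − 2518569/4761 = 4680, so the distance is 6√130.

6√130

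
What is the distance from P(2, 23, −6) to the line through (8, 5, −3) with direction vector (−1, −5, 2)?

Direction vector d = (−1, −5, 2).
AP = (−6, 18, −3), and AP × d = (21, 15, 48).
|AP × d|² = 2970 and |d|² = 30, so the distance is √(2970/30) = √99 = 3√11.

3√11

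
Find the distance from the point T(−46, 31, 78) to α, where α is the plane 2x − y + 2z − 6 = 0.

d = |2·(-46) + (-1)·31 + 2·78 − 6| / √(4 + 1 + 4) = |27| / 3 = 9.

9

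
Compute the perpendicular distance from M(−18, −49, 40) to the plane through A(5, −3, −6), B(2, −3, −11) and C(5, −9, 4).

23√59/59

AB = (−3, 0, −5) and AC = (0, −6, 10), so a normal is n = AB × AC = (−30, 30, 18).
n = (−30, 30, 18); n·P − (-348) = 138; |n| = 6√59; distance = 138/(6√59) = 23√59/59.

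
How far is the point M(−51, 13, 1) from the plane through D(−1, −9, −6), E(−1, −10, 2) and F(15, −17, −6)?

DE = (0, −1, 8) and DF = (16, −8, 0), so a normal is n = DE × DF = (64, 128, 16).
d = |64·(-51) + 128·13 + 16·1 − (-1312)| / √(4096 + 16384 + 256) = |-272| / 144 = 17/9.

17/9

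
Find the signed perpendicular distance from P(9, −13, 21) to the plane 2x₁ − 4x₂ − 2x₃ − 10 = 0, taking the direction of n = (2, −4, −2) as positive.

3√6/2

n·P − 10 = 18.
|n| = 2√6, so the signed distance is 3√6/2.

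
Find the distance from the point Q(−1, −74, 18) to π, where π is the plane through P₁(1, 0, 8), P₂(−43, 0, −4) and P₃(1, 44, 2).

P₁P₂ = (−44, 0, −12) and P₁P₃ = (0, 44, −6), so a normal is n = P₁P₂ × P₁P₃ = (528, −264, −1936).
d = |528·(-1) + (-264)·(-74) + (-1936)·18 − (-14960)| / √(278784 + 69696 + 3748096) = |-880| / 2024 = 10/23.

10/23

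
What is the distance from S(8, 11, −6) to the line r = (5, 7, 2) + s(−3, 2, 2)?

Direction vector d = (−3, 2, 2).
AP = (3, 4, −8), and AP × d = (24, 18, 18).
|AP × d|² = 1224 and |d|² = 17, so the distance is √(1224/17) = √72 = 6√2.

6√2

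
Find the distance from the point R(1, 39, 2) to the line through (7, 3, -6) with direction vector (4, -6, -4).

2√77

Direction vector d = (4, -6, -4).
AP = (-6, 36, 8), and AP × d = (-96, 8, -108).
|AP × d|² = 20944 and |d|² = 68, so the distance is √(20944/68) = √308 = 2√77.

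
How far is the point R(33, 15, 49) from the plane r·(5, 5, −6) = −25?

d = |5·33 + 5·15 + (-6)·49 − (-25)| / √(25 + 25 + 36) = |-29| / √86 = 29√86/86.

29/√86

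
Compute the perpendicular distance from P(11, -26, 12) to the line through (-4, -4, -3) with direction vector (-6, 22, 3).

Direction vector d = (-6, 22, 3).
AP = (15, -22, 15); AP·d = -529, |AP|² = 934, |d|² = 529.
distance² = |AP|² − (AP·d)²/|d|² = 934 − 279841/529 = 405, so the distance is 9√5.

9√5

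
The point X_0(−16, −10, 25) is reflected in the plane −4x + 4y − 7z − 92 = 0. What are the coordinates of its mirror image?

n = (−4, 4, −7), |n|² = 81, n·X_0 − 92 = -243, so t = -243/81 = -3.
Foot F = X_0 − (-3)·n = (−28, 2, 4); the reflection is 2F − X_0 = (−40, 14, −17).

(-40, 14, -17)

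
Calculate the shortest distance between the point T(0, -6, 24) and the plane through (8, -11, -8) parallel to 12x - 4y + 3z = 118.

Parallel planes share the normal n = (12, -4, 3); since (8, -11, -8) lies on the plane, its equation is 12x - 4y + 3z = 116.
Then n·(0, -6, 24) - 116 = -20.
|n| = √(144 + 16 + 9) = 13, so the distance is |-20|/13 = 20/13.

20/13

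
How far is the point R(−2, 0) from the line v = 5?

d = |0·(-2) + 1·0 − 5| / √(0 + 1) = |-5|/1 = 5.

5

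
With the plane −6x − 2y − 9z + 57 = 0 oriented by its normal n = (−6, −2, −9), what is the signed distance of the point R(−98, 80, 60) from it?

n·R − (-57) = -55.
|n| = 11, so the signed distance is -55/11 = -5.

-5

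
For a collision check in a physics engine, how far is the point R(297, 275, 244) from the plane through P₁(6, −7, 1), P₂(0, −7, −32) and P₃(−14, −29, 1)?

7

P₁P₂ = (−6, 0, −33) and P₁P₃ = (−20, −22, 0), so a normal is n = P₁P₂ × P₁P₃ = (−726, 660, 132).
n = (−726, 660, 132); n·P − (-8844) = 6930; |n| = 990; distance = 6930/990 = 7.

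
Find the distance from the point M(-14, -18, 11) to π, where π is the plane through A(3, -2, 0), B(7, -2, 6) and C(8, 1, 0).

AB = (4, 0, 6) and AC = (5, 3, 0), so a normal is n = AB × AC = (-18, 30, 12).
Then n·(-14, -18, 11) - (-114) = -42.
|n| = √(324 + 900 + 144) = 6√38, so the distance is |-42|/(6√38) = 7/√38.

7√38/38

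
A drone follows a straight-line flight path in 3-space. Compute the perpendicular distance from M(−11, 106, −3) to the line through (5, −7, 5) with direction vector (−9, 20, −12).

√3089

Direction vector d = (−9, 20, −12).
AP = (−16, 113, −8); AP·d = 2500, |AP|² = 13089, |d|² = 625.
distance² = |AP|² − (AP·d)²/|d|² = 13089 − 6250000/625 = 3089, so the distance is √3089.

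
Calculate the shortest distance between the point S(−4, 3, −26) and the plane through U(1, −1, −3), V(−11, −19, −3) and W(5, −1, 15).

23/11

UV = (−12, −18, 0) and UW = (4, 0, 18), so a normal is n = UV × UW = (−324, 216, 72).
Then n·(−4, 3, −26) − (−756) = 828.
|n| = √(104976 + 46656 + 5184) = 396, so the distance is |828|/396 = 23/11.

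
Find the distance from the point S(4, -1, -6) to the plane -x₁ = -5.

Normal vector n = (-1, 0, 0), and n·(4, -1, -6) - (-5) = 1.
|n| = √(1 + 0 + 0) = 1, so the distance is |1|/1 = 1.

1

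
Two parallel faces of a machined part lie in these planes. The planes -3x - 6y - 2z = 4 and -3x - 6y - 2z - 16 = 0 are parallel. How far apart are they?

12/7

Both planes have normal n = (-3, -6, -2), |n| = 7. Any point on the first plane is at distance |16 − 4|/|n| = 12/7 from the second.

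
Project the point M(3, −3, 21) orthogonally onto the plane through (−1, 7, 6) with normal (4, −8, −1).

(-1, 5, 22)

The perpendicular from M has direction n = (4, −8, −1): r = (3, −3, 21) + λ(4, −8, −1).
Substitute into the plane: n·(M + λn) = -66 gives 15 + 81λ = -66, so λ = -1.
Foot = (3, −3, 21) + (-1)·(4, −8, −1) = (−1, 5, 22).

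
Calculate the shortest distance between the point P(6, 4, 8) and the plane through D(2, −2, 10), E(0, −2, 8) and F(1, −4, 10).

2

DE = (−2, 0, −2) and DF = (−1, −2, 0), so a normal is n = DE × DF = (−4, 2, 4).
Then n·(6, 4, 8) − 28 = −12.
|n| = √(16 + 4 + 16) = 6, so the distance is |-12|/6 = 2.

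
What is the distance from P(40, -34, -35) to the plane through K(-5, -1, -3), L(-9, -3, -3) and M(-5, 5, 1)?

15√14/14

KL = (-4, -2, 0) and KM = (0, 6, 4), so a normal is n = KL × KM = (-8, 16, -24).
d = |(-8)·40 + 16·(-34) + (-24)·(-35) − 96| / √(64 + 256 + 576) = |-120| / (8√14) = 15/√14.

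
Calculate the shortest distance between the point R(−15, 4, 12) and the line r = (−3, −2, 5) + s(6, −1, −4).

√17

Direction vector d = (6, −1, −4).
AP = (−12, 6, 7), and AP × d = (−17, −6, −24).
|AP × d|² = 901 and |d|² = 53, so the distance is √(901/53) = √17.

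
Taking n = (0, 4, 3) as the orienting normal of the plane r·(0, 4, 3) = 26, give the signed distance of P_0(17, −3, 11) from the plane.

n·P_0 − 26 = -5.
|n| = 5, so the signed distance is -5/5 = -1.

-1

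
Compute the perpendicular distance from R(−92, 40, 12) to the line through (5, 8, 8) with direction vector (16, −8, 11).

3√377

Direction vector d = (16, −8, 11).
AP = (−97, 32, 4), and AP × d = (384, 1131, 264).
|AP × d|² = 1496313 and |d|² = 441, so the distance is √(1496313/441) = √3393 = 3√377.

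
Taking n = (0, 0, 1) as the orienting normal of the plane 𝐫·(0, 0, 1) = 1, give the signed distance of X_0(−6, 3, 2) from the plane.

1

n·X_0 − 1 = 1.
|n| = 1, so the signed distance is 1/1 = 1.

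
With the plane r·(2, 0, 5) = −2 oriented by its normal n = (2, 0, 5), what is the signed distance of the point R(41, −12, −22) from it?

n·R − (-2) = -26.
|n| = √29, so the signed distance is -26/√29.

-26/√29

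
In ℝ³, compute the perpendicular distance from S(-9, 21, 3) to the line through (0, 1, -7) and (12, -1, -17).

A direction vector is d = (12, -2, -10).
AP = (-9, 20, 10); AP·d = -248, |AP|² = 581, |d|² = 248.
distance² = |AP|² − (AP·d)²/|d|² = 581 − 61504/248 = 333, so the distance is 3√37.

3√37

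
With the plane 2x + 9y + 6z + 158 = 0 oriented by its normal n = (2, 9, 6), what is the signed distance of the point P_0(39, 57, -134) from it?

-5

n·P_0 − (-158) = -55.
|n| = 11, so the signed distance is -55/11 = -5.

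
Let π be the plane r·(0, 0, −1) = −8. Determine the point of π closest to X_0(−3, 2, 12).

n = (0, 0, −1), |n|² = 1, and n·X_0 − (-8) = -4.
t = -4/1 = -4, so the foot is X_0 − t·n = (−3, 2, 12) − (-4)·(0, 0, −1) = (−3, 2, 8).

(-3, 2, 8)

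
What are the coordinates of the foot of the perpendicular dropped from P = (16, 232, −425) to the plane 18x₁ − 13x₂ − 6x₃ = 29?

(530/23, 5219/23, -9829/23)

The perpendicular from P has direction n = (18, −13, −6): r = (16, 232, −425) + t(18, −13, −6).
Substitute into the plane: n·(P + tn) = 29 gives -178 + 529t = 29, so t = 9/23.
Foot = (16, 232, −425) + (9/23)·(18, −13, −6) = (530/23, 5219/23, −9829/23).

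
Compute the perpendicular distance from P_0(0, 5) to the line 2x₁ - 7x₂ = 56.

The normal to the line is n = (2, -7) with |n| = √53.
|n·P_0 − 56| = |-35 − 56| = 91, so the distance is 91/√53.

91/√53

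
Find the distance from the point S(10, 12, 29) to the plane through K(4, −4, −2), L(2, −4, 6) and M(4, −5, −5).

7/√26

KL = (−2, 0, 8) and KM = (0, −1, −3), so a normal is n = KL × KM = (8, −6, 2).
n = (8, −6, 2); n·P − 52 = 14; |n| = 2√26; distance = 14/(2√26) = 7/√26.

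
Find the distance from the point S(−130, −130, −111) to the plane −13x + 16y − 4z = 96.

Normal vector n = (−13, 16, −4), and n·(−130, −130, −111) − 96 = −42.
|n| = √(169 + 256 + 16) = 21, so the distance is |-42|/21 = 2.

2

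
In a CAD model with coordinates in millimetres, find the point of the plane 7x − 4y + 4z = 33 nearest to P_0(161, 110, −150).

n = (7, −4, 4), |n|² = 81, and n·P_0 − 33 = 54.
t = 54/81 = 2/3, so the foot is P_0 − t·n = (161, 110, −150) − (2/3)·(7, −4, 4) = (469/3, 338/3, −458/3).

(469/3, 338/3, -458/3)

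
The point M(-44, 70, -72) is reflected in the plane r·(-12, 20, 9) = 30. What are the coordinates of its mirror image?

n = (-12, 20, 9), |n|² = 625, n·M − 30 = 1250, so t = 1250/625 = 2.
Foot F = M − 2·n = (-20, 30, -90); the reflection is 2F − M = (4, -10, -108).

(4, -10, -108)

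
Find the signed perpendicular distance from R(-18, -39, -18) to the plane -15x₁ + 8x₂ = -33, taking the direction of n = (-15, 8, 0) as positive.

n·R − (-33) = -9.
|n| = 17, so the signed distance is -9/17.

-9/17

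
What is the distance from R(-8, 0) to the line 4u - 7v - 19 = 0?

51/√65

The normal to the line is n = (4, -7) with |n| = √65.
|n·R − 19| = |-32 − 19| = 51, so the distance is 51/√65 = 51√65/65.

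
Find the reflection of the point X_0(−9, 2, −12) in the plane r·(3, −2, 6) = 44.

(9, -10, 24)

n = (3, −2, 6), |n|² = 49, n·X_0 − 44 = -147, so t = -147/49 = -3.
Foot F = X_0 − (-3)·n = (0, −4, 6); the reflection is 2F − X_0 = (9, −10, 24).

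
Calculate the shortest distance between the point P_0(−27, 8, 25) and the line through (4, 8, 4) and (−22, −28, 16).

A direction vector is d = (−26, −36, 12).
AP = (−31, 0, 21); AP·d = 1058, |AP|² = 1402, |d|² = 2116.
distance² = |AP|² − (AP·d)²/|d|² = 1402 − 1119364/2116 = 873, so the distance is 3√97.

3√97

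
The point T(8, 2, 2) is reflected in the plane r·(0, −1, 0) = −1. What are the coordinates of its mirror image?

n = (0, −1, 0), |n|² = 1, n·T − (-1) = -1, so t = -1/1 = -1.
Foot F = T − (-1)·n = (8, 1, 2); the reflection is 2F − T = (8, 0, 2).

(8, 0, 2)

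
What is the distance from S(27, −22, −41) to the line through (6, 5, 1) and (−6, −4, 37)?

A direction vector is d = (−12, −9, 36).
AP = (21, −27, −42); AP·d = -1521, |AP|² = 2934, |d|² = 1521.
distance² = |AP|² − (AP·d)²/|d|² = 2934 − 2313441/1521 = 1413, so the distance is 3√157.

3√157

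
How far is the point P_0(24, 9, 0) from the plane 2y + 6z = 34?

Normal vector n = (0, 2, 6), and n·(24, 9, 0) - 34 = -16.
|n| = √(0 + 4 + 36) = 2√10, so the distance is |-16|/(2√10) = 4√10/5.

4√10/5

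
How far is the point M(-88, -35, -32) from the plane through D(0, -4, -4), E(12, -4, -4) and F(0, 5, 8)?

8

DE = (12, 0, 0) and DF = (0, 9, 12), so a normal is n = DE × DF = (0, -144, 108).
n = (0, -144, 108); n·P − 144 = 1440; |n| = 180; distance = 1440/180 = 8.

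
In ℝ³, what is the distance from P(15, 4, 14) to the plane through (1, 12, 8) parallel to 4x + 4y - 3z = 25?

6/√41

Parallel planes share the normal n = (4, 4, -3); since (1, 12, 8) lies on the plane, its equation is 4x + 4y - 3z = 28.
Then n·(15, 4, 14) - 28 = 6.
|n| = √(16 + 16 + 9) = √41, so the distance is |6|/√41 = 6/√41.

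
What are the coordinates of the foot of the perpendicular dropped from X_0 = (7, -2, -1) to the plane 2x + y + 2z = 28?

n = (2, 1, 2), |n|² = 9, and n·X_0 − 28 = -18.
t = -18/9 = -2, so the foot is X_0 − t·n = (7, -2, -1) − (-2)·(2, 1, 2) = (11, 0, 3).

(11, 0, 3)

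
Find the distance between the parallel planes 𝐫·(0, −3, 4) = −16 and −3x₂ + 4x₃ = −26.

Both planes have normal n = (0, −3, 4), |n| = 5. Any point on the first plane is at distance |(-26) − (-16)|/|n| = 10/5 = 2 from the second.

2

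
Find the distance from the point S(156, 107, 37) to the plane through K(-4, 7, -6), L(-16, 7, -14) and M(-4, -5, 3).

KL = (-12, 0, -8) and KM = (0, -12, 9), so a normal is n = KL × KM = (-96, 108, 144).
d = |(-96)·156 + 108·107 + 144·37 − 276| / √(9216 + 11664 + 20736) = |1632| / 204 = 8.

8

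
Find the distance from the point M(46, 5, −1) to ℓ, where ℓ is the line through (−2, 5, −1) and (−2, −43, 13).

48

A direction vector is d = (0, −48, 14).
AP = (48, 0, 0); AP·d = 0, |AP|² = 2304, |d|² = 2500.
distance² = |AP|² − (AP·d)²/|d|² = 2304 − 0/2500 = 2304, so the distance is 48.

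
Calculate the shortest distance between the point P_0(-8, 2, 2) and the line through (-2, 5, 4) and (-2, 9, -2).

A direction vector is d = (0, 4, -6).
AP = (-6, -3, -2); AP·d = 0, |AP|² = 49, |d|² = 52.
distance² = |AP|² − (AP·d)²/|d|² = 49 − 0/52 = 49, so the distance is 7.

7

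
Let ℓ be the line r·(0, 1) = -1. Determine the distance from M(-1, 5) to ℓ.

6

d = |0·(-1) + 1·5 − (-1)| / √(0 + 1) = |6|/1 = 6.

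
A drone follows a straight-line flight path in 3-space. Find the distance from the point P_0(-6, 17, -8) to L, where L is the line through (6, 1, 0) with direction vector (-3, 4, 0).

Direction vector d = (-3, 4, 0).
AP = (-12, 16, -8), and AP × d = (32, 24, 0).
|AP × d|² = 1600 and |d|² = 25, so the distance is √(1600/25) = √64 = 8.

8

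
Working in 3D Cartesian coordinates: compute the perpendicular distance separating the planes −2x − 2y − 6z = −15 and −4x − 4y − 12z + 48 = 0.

9√11/22

Divide the second equation by 2 to match normals: −2x − 2y − 6z = -24.
Both planes have normal n = (−2, −2, −6), |n| = 2√11. Any point on the first plane is at distance |(-24) − (-15)|/|n| = 9/(2√11) = 9√11/22 from the second.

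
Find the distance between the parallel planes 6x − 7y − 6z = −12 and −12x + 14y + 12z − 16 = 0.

4/11

Divide the second equation by -2 to match normals: 6x − 7y − 6z = -8.
With common normal n = (6, −7, −6) (|n| = 11), the distance is |(-12) − (-8)|/|n| = 4/11.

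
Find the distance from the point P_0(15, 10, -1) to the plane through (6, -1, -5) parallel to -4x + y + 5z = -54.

Parallel planes share the normal n = (-4, 1, 5); since (6, -1, -5) lies on the plane, its equation is -4x + y + 5z = -50.
Then n·(15, 10, -1) - (-50) = -5.
|n| = √(16 + 1 + 25) = √42, so the distance is |-5|/√42 = 5√42/42.

5√42/42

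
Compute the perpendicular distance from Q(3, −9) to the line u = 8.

d = |1·3 + 0·(-9) − 8| / √(1 + 0) = |-5|/1 = 5.

5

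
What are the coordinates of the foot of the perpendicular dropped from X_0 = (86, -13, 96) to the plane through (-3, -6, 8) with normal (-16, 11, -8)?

The perpendicular from X_0 has direction n = (-16, 11, -8): r = (86, -13, 96) + λ(-16, 11, -8).
Substitute into the plane: n·(X_0 + λn) = -82 gives -2287 + 441λ = -82, so λ = 5.
Foot = (86, -13, 96) + 5·(-16, 11, -8) = (6, 42, 56).

(6, 42, 56)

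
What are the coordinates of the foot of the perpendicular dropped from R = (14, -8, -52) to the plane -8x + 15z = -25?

The perpendicular from R has direction n = (-8, 0, 15): r = (14, -8, -52) + μ(-8, 0, 15).
Substitute into the plane: n·(R + μn) = -25 gives -892 + 289μ = -25, so μ = 3.
Foot = (14, -8, -52) + 3·(-8, 0, 15) = (-10, -8, -7).

(-10, -8, -7)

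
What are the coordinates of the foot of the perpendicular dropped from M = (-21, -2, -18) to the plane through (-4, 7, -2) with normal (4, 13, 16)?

n = (4, 13, 16), |n|² = 441, and n·M − 43 = -441.
t = -441/441 = -1, so the foot is M − t·n = (-21, -2, -18) − (-1)·(4, 13, 16) = (-17, 11, -2).

(-17, 11, -2)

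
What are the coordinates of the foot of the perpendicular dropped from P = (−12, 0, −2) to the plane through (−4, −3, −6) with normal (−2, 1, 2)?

(-6, -3, -8)

n = (−2, 1, 2), |n|² = 9, and n·P − (-7) = 27.
t = 27/9 = 3, so the foot is P − t·n = (−12, 0, −2) − 3·(−2, 1, 2) = (−6, −3, −8).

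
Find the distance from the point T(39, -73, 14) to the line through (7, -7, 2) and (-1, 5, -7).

A direction vector is d = (-8, 12, -9).
AP = (32, -66, 12); AP·d = -1156, |AP|² = 5524, |d|² = 289.
distance² = |AP|² − (AP·d)²/|d|² = 5524 − 1336336/289 = 900, so the distance is 30.

30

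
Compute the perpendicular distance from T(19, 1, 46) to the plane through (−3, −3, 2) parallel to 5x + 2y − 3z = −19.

Parallel planes share the normal n = (5, 2, −3); since (−3, −3, 2) lies on the plane, its equation is 5x + 2y − 3z = -27.
d = |5·19 + 2·1 + (-3)·46 − (-27)| / √(25 + 4 + 9) = |-14| / √38 = 7√38/19.

7√38/19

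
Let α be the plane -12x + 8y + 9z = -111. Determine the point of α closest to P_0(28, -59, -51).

n = (-12, 8, 9), |n|² = 289, and n·P_0 − (-111) = -1156.
t = -1156/289 = -4, so the foot is P_0 − t·n = (28, -59, -51) − (-4)·(-12, 8, 9) = (-20, -27, -15).

(-20, -27, -15)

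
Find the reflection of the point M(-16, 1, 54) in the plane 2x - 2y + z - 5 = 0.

n = (2, -2, 1), |n|² = 9, n·M − 5 = 15, so t = 15/9 = 5/3.
Foot F = M − (5/3)·n = (-58/3, 13/3, 157/3); the reflection is 2F − M = (-68/3, 23/3, 152/3).

(-68/3, 23/3, 152/3)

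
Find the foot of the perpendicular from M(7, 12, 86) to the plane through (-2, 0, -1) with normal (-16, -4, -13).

(-41, 0, 47)

n = (-16, -4, -13), |n|² = 441, and n·M − 45 = -1323.
t = -1323/441 = -3, so the foot is M − t·n = (7, 12, 86) − (-3)·(-16, -4, -13) = (-41, 0, 47).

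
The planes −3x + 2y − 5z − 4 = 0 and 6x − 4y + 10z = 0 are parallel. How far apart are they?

4/√38

Divide the second equation by -2 to match normals: −3x + 2y − 5z = 0.
Both planes have normal n = (−3, 2, −5), |n| = √38. Any point on the first plane is at distance |0 − 4|/|n| = 4/√38 from the second.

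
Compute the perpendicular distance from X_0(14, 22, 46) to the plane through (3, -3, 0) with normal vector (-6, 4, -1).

The plane has equation n·(r − (3, -3, 0)) = 0, i.e. n·r = -30.
Then n·(14, 22, 46) - (-30) = -12.
|n| = √(36 + 16 + 1) = √53, so the distance is |-12|/√53 = 12/√53.

12√53/53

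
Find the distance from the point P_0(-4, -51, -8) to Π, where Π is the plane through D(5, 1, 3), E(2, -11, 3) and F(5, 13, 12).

DE = (-3, -12, 0) and DF = (0, 12, 9), so a normal is n = DE × DF = (-108, 27, -36).
d = |(-108)·(-4) + 27·(-51) + (-36)·(-8) − (-621)| / √(11664 + 729 + 1296) = |-36| / 117 = 4/13.

4/13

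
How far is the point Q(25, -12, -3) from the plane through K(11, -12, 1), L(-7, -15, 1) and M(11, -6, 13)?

KL = (-18, -3, 0) and KM = (0, 6, 12), so a normal is n = KL × KM = (-36, 216, -108).
n = (-36, 216, -108); n·P − (-3096) = -72; |n| = 36√46; distance = 72/(36√46) = √46/23.

√46/23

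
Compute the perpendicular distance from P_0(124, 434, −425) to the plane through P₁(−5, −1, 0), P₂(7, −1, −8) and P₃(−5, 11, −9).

9

P₁P₂ = (12, 0, −8) and P₁P₃ = (0, 12, −9), so a normal is n = P₁P₂ × P₁P₃ = (96, 108, 144).
d = |96·124 + 108·434 + 144·(-425) − (-588)| / √(9216 + 11664 + 20736) = |-1836| / 204 = 9.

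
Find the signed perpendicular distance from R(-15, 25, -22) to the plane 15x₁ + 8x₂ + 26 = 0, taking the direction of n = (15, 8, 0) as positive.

1/17

n·R − (-26) = 1.
|n| = 17, so the signed distance is 1/17.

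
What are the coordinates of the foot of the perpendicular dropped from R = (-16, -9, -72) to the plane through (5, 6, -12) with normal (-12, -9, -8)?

(20, 18, -48)

n = (-12, -9, -8), |n|² = 289, and n·R − (-18) = 867.
t = 867/289 = 3, so the foot is R − t·n = (-16, -9, -72) − 3·(-12, -9, -8) = (20, 18, -48).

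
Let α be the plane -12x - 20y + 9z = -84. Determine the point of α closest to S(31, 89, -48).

(-17, 9, -12)

n = (-12, -20, 9), |n|² = 625, and n·S − (-84) = -2500.
t = -2500/625 = -4, so the foot is S − t·n = (31, 89, -48) − (-4)·(-12, -20, 9) = (-17, 9, -12).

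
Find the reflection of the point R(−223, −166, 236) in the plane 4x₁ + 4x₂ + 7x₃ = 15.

n = (4, 4, 7), |n|² = 81, n·R − 15 = 81, so t = 81/81 = 1.
Foot F = R − 1·n = (−227, −170, 229); the reflection is 2F − R = (−231, −174, 222).

(-231, -174, 222)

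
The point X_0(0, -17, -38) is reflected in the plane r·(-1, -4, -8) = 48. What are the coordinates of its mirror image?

(8, 15, 26)

With n = (-1, -4, -8), the signed offset is (n·X_0 − 48)/|n|² = 324/81 = 4.
X_0' = X_0 − 2t·n = (0, -17, -38) − 8·(-1, -4, -8) = (8, 15, 26).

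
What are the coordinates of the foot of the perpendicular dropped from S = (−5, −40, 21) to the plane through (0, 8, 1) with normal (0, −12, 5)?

(-5, 8, 1)

The perpendicular from S has direction n = (0, −12, 5): r = (−5, −40, 21) + μ(0, −12, 5).
Substitute into the plane: n·(S + μn) = -91 gives 585 + 169μ = -91, so μ = -4.
Foot = (−5, −40, 21) + (-4)·(0, −12, 5) = (−5, 8, 1).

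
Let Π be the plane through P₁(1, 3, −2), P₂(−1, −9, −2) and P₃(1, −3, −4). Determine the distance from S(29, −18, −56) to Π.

27/√46

P₁P₂ = (−2, −12, 0) and P₁P₃ = (0, −6, −2), so a normal is n = P₁P₂ × P₁P₃ = (24, −4, 12).
n = (24, −4, 12); n·P − (-12) = 108; |n| = 4√46; distance = 108/(4√46) = 27/√46.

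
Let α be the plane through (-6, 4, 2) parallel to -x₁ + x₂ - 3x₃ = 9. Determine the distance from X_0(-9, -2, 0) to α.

Parallel planes share the normal n = (-1, 1, -3); since (-6, 4, 2) lies on the plane, its equation is -x₁ + x₂ - 3x₃ = 4.
Then n·(-9, -2, 0) - 4 = 3.
|n| = √(1 + 1 + 9) = √11, so the distance is |3|/√11 = 3/√11.

3/√11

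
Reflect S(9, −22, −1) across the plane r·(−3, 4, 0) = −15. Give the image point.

With n = (−3, 4, 0), the signed offset is (n·S − (-15))/|n|² = -100/25 = -4.
S' = S − 2t·n = (9, −22, −1) − (-8)·(−3, 4, 0) = (−15, 10, −1).

(-15, 10, -1)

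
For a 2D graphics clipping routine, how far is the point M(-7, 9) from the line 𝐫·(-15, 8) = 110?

67/17

d = |(-15)·(-7) + 8·9 − 110| / √(225 + 64) = |67|/17 = 67/17.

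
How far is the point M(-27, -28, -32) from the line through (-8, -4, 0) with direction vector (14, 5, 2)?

Direction vector d = (14, 5, 2).
AP = (-19, -24, -32); AP·d = -450, |AP|² = 1961, |d|² = 225.
distance² = |AP|² − (AP·d)²/|d|² = 1961 − 202500/225 = 1061, so the distance is √1061.

√1061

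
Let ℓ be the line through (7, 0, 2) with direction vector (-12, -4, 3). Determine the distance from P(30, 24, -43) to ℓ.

Direction vector d = (-12, -4, 3).
AP = (23, 24, -45); AP·d = -507, |AP|² = 3130, |d|² = 169.
distance² = |AP|² − (AP·d)²/|d|² = 3130 − 257049/169 = 1609, so the distance is √1609.

√1609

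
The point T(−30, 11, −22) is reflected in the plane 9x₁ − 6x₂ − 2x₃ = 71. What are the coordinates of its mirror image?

With n = (9, −6, −2), the signed offset is (n·T − 71)/|n|² = -363/121 = -3.
T' = T − 2t·n = (−30, 11, −22) − (-6)·(9, −6, −2) = (24, −25, −34).

(24, -25, -34)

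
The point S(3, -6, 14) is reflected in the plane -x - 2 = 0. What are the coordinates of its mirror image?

(-7, -6, 14)

n = (-1, 0, 0), |n|² = 1, n·S − 2 = -5, so t = -5/1 = -5.
Foot F = S − (-5)·n = (-2, -6, 14); the reflection is 2F − S = (-7, -6, 14).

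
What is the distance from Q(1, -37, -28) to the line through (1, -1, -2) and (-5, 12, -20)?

A direction vector is d = (-6, 13, -18).
AP = (0, -36, -26); AP·d = 0, |AP|² = 1972, |d|² = 529.
distance² = |AP|² − (AP·d)²/|d|² = 1972 − 0/529 = 1972, so the distance is 2√493.

2√493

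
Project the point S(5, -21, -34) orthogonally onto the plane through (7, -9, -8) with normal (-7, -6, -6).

n = (-7, -6, -6), |n|² = 121, and n·S − 53 = 242.
t = 242/121 = 2, so the foot is S − t·n = (5, -21, -34) − 2·(-7, -6, -6) = (19, -9, -22).

(19, -9, -22)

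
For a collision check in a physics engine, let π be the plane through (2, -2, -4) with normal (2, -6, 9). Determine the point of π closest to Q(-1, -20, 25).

(-7, -2, -2)

n = (2, -6, 9), |n|² = 121, and n·Q − (-20) = 363.
t = 363/121 = 3, so the foot is Q − t·n = (-1, -20, 25) − 3·(2, -6, 9) = (-7, -2, -2).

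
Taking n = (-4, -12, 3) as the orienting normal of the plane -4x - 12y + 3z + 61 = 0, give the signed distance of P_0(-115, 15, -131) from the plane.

-4

n·P_0 − (-61) = -52.
|n| = 13, so the signed distance is -52/13 = -4.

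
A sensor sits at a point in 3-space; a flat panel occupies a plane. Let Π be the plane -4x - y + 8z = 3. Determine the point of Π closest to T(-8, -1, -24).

(-16, -3, -8)

n = (-4, -1, 8), |n|² = 81, and n·T − 3 = -162.
t = -162/81 = -2, so the foot is T − t·n = (-8, -1, -24) − (-2)·(-4, -1, 8) = (-16, -3, -8).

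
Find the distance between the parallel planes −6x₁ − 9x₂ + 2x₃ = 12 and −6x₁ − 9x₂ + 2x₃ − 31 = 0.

With common normal n = (−6, −9, 2) (|n| = 11), the distance is |12 − 31|/|n| = 19/11.

19/11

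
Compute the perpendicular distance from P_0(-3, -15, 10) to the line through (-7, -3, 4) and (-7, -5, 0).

14

A direction vector is d = (0, -2, -4).
AP = (4, -12, 6); AP·d = 0, |AP|² = 196, |d|² = 20.
distance² = |AP|² − (AP·d)²/|d|² = 196 − 0/20 = 196, so the distance is 14.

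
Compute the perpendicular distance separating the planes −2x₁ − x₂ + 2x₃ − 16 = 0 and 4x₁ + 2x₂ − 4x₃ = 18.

Divide the second equation by -2 to match normals: −2x₁ − x₂ + 2x₃ = -9.
With common normal n = (−2, −1, 2) (|n| = 3), the distance is |16 − (-9)|/|n| = 25/3.

25/3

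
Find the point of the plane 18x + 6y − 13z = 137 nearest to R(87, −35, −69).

n = (18, 6, −13), |n|² = 529, and n·R − 137 = 2116.
t = 2116/529 = 4, so the foot is R − t·n = (87, −35, −69) − 4·(18, 6, −13) = (15, −59, −17).

(15, -59, -17)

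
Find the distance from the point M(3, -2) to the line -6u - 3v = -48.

12√5/5

The normal to the line is n = (-6, -3) with |n| = 3√5.
|n·M − (-48)| = |-12 − (-48)| = 36, so the distance is 36/(3√5) = 12/√5.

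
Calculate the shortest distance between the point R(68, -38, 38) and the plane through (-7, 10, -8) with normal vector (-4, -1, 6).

24√53/53

The plane has equation n·(r − (-7, 10, -8)) = 0, i.e. n·r = -30.
Then n·(68, -38, 38) - (-30) = 24.
|n| = √(16 + 1 + 36) = √53, so the distance is |24|/√53 = 24√53/53.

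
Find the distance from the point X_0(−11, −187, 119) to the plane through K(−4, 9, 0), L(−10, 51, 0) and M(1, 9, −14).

7

KL = (−6, 42, 0) and KM = (5, 0, −14), so a normal is n = KL × KM = (−588, −84, −210).
d = |(-588)·(-11) + (-84)·(-187) + (-210)·119 − 1596| / √(345744 + 7056 + 44100) = |-4410| / 630 = 7.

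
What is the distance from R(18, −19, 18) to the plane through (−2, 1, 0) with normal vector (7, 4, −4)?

The plane has equation n·(r − (−2, 1, 0)) = 0, i.e. n·r = -10.
Then n·(18, −19, 18) − (−10) = −12.
|n| = √(49 + 16 + 16) = 9, so the distance is |-12|/9 = 4/3.

4/3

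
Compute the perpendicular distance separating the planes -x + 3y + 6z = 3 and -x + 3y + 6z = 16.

13/√46

With common normal n = (-1, 3, 6) (|n| = √46), the distance is |3 − 16|/|n| = 13/√46 = 13√46/46.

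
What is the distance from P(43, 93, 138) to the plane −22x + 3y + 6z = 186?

25/23

n = (−22, 3, 6); n·P − 186 = -25; |n| = 23; distance = 25/23.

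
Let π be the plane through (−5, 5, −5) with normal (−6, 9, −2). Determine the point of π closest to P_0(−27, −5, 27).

The perpendicular from P_0 has direction n = (−6, 9, −2): r = (−27, −5, 27) + λ(−6, 9, −2).
Substitute into the plane: n·(P_0 + λn) = 85 gives 63 + 121λ = 85, so λ = 2/11.
Foot = (−27, −5, 27) + (2/11)·(−6, 9, −2) = (−309/11, −37/11, 293/11).

(-309/11, -37/11, 293/11)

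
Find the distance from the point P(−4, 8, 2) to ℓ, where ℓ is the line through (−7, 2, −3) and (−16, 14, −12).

A direction vector is d = (−9, 12, −9).
AP = (3, 6, 5), and AP × d = (−114, −18, 90).
|AP × d|² = 21420 and |d|² = 306, so the distance is √(21420/306) = √70.

√70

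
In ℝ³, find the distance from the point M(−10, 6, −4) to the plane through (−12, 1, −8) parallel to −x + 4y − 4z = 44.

Parallel planes share the normal n = (−1, 4, −4); since (−12, 1, −8) lies on the plane, its equation is −x + 4y − 4z = 48.
n = (−1, 4, −4); n·P − 48 = 2; |n| = √33; distance = 2/√33.

2/√33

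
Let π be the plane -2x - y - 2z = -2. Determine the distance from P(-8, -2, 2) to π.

16/3

Normal vector n = (-2, -1, -2), and n·(-8, -2, 2) - (-2) = 16.
|n| = √(4 + 1 + 4) = 3, so the distance is |16|/3 = 16/3.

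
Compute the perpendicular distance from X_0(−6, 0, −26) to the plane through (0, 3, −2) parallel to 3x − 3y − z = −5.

15/√19

Parallel planes share the normal n = (3, −3, −1); since (0, 3, −2) lies on the plane, its equation is 3x − 3y − z = -7.
Then n·(−6, 0, −26) − (−7) = 15.
|n| = √(9 + 9 + 1) = √19, so the distance is |15|/√19 = 15√19/19.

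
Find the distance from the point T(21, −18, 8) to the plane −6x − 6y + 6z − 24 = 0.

n = (−6, −6, 6); n·P − 24 = 6; |n| = 6√3; distance = 6/(6√3) = 1/√3.

√3/3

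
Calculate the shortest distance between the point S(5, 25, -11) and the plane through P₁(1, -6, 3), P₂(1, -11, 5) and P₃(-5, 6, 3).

8√5/15

P₁P₂ = (0, -5, 2) and P₁P₃ = (-6, 12, 0), so a normal is n = P₁P₂ × P₁P₃ = (-24, -12, -30).
d = |(-24)·5 + (-12)·25 + (-30)·(-11) − (-42)| / √(576 + 144 + 900) = |-48| / (18√5) = 8√5/15.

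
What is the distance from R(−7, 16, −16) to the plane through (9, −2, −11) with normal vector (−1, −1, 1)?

The plane has equation n·(r − (9, −2, −11)) = 0, i.e. n·r = -18.
d = |(-1)·(-7) + (-1)·16 + 1·(-16) − (-18)| / √(1 + 1 + 1) = |-7| / √3 = 7/√3.

7√3/3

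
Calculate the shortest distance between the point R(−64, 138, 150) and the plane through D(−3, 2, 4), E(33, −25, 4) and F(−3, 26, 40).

5

DE = (36, −27, 0) and DF = (0, 24, 36), so a normal is n = DE × DF = (−972, −1296, 864).
d = |(-972)·(-64) + (-1296)·138 + 864·150 − 3780| / √(944784 + 1679616 + 746496) = |9180| / 1836 = 5.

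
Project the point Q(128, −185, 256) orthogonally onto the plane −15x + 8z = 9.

(2281/17, -185, 4296/17)

The perpendicular from Q has direction n = (−15, 0, 8): r = (128, −185, 256) + μ(−15, 0, 8).
Substitute into the plane: n·(Q + μn) = 9 gives 128 + 289μ = 9, so μ = -7/17.
Foot = (128, −185, 256) + (-7/17)·(−15, 0, 8) = (2281/17, −185, 4296/17).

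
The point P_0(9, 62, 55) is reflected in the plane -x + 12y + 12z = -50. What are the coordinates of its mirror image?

(19, -58, -65)

n = (-1, 12, 12), |n|² = 289, n·P_0 − (-50) = 1445, so t = 1445/289 = 5.
Foot F = P_0 − 5·n = (14, 2, -5); the reflection is 2F − P_0 = (19, -58, -65).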